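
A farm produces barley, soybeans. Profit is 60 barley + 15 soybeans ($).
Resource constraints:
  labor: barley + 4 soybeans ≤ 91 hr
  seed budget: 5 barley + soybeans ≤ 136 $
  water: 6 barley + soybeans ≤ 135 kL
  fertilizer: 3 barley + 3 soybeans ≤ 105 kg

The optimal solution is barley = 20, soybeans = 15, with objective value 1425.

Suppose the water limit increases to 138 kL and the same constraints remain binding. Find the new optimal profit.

1452

Check each constraint at x*: labor 80/91 (slack 11); seed budget 115/136 (slack 21); water 135/135 (tight); fertilizer 105/105 (tight).
Slack constraints have shadow price 0 (complementary slackness).
The binding rows give the dual system: 6·y_water + 3·y_fertilizer = 60 and 1·y_water + 3·y_fertilizer = 15.
Solving: y_water = 9, y_fertilizer = 2.
Δz = y_water·Δb = 9 × (3) = 27, so new z* = 1425 + 27 = 1452.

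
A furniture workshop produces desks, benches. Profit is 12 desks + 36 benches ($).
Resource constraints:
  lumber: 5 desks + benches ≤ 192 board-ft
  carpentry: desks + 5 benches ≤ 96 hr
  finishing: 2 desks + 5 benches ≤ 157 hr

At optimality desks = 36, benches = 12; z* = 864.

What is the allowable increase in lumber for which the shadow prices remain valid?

120

Binding constraints: lumber, carpentry. The basis is B = [[5,1],[1,5]] with det 24.
Per unit increase in lumber, x* moves by d = (0.2083, -0.0417).
The basis stays optimal until finishing becomes binding; allowable increase = 120 board-ft.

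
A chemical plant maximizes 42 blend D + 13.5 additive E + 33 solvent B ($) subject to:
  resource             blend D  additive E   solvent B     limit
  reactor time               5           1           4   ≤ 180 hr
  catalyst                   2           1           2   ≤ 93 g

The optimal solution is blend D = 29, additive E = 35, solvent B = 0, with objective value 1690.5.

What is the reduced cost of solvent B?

-4

Both reactor time and catalyst are binding at x*.
Dual feasibility on the basic columns requires 5·y_reactor time + 2·y_catalyst = 42, 1·y_reactor time + 1·y_catalyst = 13.5.
This yields shadow prices y_reactor time = 5, y_catalyst = 8.5.
Reduced cost of solvent B: c₃ − yᵀa₃ = 33 − (5·4 + 8.5·2) = 33 − 37 = -4.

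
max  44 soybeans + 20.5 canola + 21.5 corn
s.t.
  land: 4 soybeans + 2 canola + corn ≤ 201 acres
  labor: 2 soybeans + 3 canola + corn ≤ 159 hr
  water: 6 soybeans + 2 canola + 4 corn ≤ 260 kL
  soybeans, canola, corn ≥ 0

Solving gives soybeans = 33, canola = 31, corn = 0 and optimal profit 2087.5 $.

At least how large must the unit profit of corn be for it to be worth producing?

28.5

Binding: labor and water. Non-binding: land (7 unused).
Slack constraints have shadow price 0 (complementary slackness).
Dual feasibility on the basic columns requires 2·y_labor + 6·y_water = 44, 3·y_labor + 2·y_water = 20.5.
→ y_labor = 2.5 and y_water = 6.5.
corn enters the basis when its profit ≥ yᵀa₃ = 2.5·1 + 6.5·4 = 28.5.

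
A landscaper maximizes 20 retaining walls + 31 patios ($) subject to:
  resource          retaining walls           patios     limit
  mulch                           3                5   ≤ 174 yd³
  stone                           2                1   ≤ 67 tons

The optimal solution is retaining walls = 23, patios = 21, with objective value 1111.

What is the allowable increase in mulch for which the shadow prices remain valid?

161

Binding constraints: mulch, stone. The basis is B = [[3,5],[2,1]] with det -7.
Per unit increase in mulch, x* moves by d = (-0.1429, 0.2857).
The basis stays optimal until retaining walls reaches 0; allowable increase = 161 yd³.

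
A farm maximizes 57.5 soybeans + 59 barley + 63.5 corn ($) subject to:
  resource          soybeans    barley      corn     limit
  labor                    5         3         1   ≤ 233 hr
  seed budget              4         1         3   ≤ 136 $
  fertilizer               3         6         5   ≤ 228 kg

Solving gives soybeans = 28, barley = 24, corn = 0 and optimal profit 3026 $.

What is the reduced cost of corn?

Check each constraint at x*: labor 212/233 (slack 21); seed budget 136/136 (tight); fertilizer 228/228 (tight).
By complementary slackness, y = 0 for the non-binding constraint.
From A_Bᵀ y = c: 4·y_seed budget + 3·y_fertilizer = 57.5; 1·y_seed budget + 6·y_fertilizer = 59.
→ y_seed budget = 8 and y_fertilizer = 8.5.
Reduced cost of corn: c₃ − yᵀa₃ = 63.5 − (8·3 + 8.5·5) = 63.5 − 66.5 = -3.

-3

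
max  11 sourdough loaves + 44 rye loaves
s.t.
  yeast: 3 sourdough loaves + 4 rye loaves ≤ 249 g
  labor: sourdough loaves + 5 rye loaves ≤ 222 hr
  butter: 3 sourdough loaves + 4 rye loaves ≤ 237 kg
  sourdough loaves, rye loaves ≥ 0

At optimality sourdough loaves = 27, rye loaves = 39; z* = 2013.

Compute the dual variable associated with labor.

8

Binding: labor and butter. Non-binding: yeast (12 unused).
Slack constraints have shadow price 0 (complementary slackness).
The binding rows give the dual system: 1·y_labor + 3·y_butter = 11 and 5·y_labor + 4·y_butter = 44.
→ y_labor = 8 and y_butter = 1.
Shadow price of labor = 8.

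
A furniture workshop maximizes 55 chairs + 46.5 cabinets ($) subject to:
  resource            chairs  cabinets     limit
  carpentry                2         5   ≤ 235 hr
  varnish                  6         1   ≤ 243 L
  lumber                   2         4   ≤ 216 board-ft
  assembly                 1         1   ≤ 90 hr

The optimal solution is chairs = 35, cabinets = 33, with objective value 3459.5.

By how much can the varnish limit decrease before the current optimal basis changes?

196

Binding constraints: carpentry, varnish. The basis is B = [[2,5],[6,1]] with det -28.
Per unit decrease in varnish, x* moves by d = (-0.1786, 0.0714).
The basis stays optimal until chairs reaches 0; allowable decrease = 196 L.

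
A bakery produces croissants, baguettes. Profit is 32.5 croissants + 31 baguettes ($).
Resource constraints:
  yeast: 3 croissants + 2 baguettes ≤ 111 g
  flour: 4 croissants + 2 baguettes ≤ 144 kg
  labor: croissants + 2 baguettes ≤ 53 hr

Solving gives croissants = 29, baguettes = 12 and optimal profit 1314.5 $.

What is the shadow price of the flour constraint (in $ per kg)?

Binding: yeast and labor. Non-binding: flour (4 unused).
Since flour is not tight, its dual is 0.
Dual feasibility on the basic columns requires 3·y_yeast + 1·y_labor = 32.5, 2·y_yeast + 2·y_labor = 31.
This yields shadow prices y_yeast = 8.5, y_labor = 7.
Shadow price of flour = 0.

0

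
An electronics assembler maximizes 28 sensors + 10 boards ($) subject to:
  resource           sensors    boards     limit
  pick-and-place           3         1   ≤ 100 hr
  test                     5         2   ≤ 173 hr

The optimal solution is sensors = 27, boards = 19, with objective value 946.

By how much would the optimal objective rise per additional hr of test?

2

Check each constraint at x*: pick-and-place 100/100 (tight); test 173/173 (tight).
The binding rows give the dual system: 3·y_pick-and-place + 5·y_test = 28 and 1·y_pick-and-place + 2·y_test = 10.
→ y_pick-and-place = 6 and y_test = 2.
Shadow price of test = 2.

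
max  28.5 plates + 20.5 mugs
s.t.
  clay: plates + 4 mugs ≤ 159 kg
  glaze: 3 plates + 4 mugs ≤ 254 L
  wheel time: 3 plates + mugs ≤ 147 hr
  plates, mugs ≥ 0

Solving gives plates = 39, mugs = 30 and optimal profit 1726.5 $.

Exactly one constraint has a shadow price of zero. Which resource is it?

clay: 159/159 (binding)
glaze: 237/254 (slack 17)
wheel time: 147/147 (binding)
By complementary slackness, a constraint with positive slack has shadow price 0 → glaze.

glaze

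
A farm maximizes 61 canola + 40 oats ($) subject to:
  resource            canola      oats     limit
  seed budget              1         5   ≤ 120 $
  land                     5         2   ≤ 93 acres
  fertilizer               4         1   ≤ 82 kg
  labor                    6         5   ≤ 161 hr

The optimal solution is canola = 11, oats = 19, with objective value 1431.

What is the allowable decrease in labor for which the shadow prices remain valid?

49.4

Binding constraints: land, labor. The basis is B = [[5,2],[6,5]] with det 13.
Per unit decrease in labor, x* moves by d = (0.1538, -0.3846).
The basis stays optimal until oats reaches 0; allowable decrease = 49.4 hr.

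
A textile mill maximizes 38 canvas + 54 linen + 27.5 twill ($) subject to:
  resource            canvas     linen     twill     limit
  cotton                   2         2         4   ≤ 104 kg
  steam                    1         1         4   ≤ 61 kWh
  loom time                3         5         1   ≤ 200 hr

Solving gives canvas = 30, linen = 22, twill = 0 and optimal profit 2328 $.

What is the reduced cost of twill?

Check each constraint at x*: cotton 104/104 (tight); steam 52/61 (slack 9); loom time 200/200 (tight).
By complementary slackness, y = 0 for the non-binding constraint.
The binding rows give the dual system: 2·y_cotton + 3·y_loom time = 38 and 2·y_cotton + 5·y_loom time = 54.
Solving: y_cotton = 7, y_loom time = 8.
Reduced cost of twill: c₃ − yᵀa₃ = 27.5 − (7·4 + 8·1) = 27.5 − 36 = -8.5.

-8.5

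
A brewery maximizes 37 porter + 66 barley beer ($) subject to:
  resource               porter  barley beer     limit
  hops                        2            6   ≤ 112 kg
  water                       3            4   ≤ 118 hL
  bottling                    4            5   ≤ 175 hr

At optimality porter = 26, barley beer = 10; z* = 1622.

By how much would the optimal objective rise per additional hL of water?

At the optimum: hops uses 112 of 112 (binding); water uses 118 of 118 (binding); bottling uses 154 of 175 (slack = 21).
Since bottling is not tight, its dual is 0.
Dual feasibility on the basic columns requires 2·y_hops + 3·y_water = 37, 6·y_hops + 4·y_water = 66.
Solving: y_hops = 5, y_water = 9.
Shadow price of water = 9.

9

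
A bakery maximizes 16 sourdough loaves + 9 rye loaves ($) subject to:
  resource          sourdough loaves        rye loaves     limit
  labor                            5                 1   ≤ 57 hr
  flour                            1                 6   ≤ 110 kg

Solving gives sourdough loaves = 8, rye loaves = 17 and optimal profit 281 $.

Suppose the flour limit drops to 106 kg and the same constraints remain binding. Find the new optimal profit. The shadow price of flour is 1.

277

Δb = -4, so new z* = 281 + (1)·(-4) = 281 − 4 = 277.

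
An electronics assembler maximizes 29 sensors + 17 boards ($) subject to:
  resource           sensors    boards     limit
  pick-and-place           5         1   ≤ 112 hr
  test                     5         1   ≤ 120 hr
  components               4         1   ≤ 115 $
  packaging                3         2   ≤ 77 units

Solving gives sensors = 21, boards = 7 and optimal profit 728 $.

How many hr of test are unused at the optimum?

test used = 5·21 + 1·7 = 112; slack = 120 − 112 = 8.

8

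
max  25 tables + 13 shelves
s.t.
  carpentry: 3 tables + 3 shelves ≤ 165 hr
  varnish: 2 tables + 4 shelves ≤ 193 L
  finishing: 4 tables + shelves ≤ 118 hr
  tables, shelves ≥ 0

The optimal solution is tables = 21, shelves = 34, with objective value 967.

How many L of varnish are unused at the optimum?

15

varnish used = 2·21 + 4·34 = 178; slack = 193 − 178 = 15.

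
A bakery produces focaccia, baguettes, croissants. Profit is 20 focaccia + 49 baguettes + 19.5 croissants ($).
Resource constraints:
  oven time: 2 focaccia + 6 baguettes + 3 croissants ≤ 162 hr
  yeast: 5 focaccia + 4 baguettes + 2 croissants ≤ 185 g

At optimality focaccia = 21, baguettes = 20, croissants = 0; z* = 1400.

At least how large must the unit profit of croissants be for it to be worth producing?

24.5

Both oven time and yeast are binding at x*.
The binding rows give the dual system: 2·y_oven time + 5·y_yeast = 20 and 6·y_oven time + 4·y_yeast = 49.
This yields shadow prices y_oven time = 7.5, y_yeast = 1.
croissants enters the basis when its profit ≥ yᵀa₃ = 7.5·3 + 1·2 = 24.5.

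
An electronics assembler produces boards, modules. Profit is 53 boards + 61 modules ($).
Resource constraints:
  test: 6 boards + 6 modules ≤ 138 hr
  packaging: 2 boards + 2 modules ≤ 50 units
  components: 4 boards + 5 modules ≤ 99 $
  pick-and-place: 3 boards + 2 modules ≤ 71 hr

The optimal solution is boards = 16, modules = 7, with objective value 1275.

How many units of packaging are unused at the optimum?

4

packaging used = 2·16 + 2·7 = 46; slack = 50 − 46 = 4.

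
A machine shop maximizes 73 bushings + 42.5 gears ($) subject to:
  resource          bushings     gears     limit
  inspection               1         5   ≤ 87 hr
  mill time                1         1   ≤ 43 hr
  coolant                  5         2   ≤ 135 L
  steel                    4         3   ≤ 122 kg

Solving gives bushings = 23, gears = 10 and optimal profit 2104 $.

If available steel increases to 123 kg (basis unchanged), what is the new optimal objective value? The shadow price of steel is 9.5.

Δb = 1, so new z* = 2104 + (9.5)·(1) = 2104 + 9.5 = 2113.5.

2113.5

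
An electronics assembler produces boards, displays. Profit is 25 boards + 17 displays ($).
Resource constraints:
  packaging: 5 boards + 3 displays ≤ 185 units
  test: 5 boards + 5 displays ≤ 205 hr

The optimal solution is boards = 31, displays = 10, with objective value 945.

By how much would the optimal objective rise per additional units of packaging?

4

Check each constraint at x*: packaging 185/185 (tight); test 205/205 (tight).
Dual feasibility on the basic columns requires 5·y_packaging + 5·y_test = 25, 3·y_packaging + 5·y_test = 17.
Solving: y_packaging = 4, y_test = 1.
Shadow price of packaging = 4.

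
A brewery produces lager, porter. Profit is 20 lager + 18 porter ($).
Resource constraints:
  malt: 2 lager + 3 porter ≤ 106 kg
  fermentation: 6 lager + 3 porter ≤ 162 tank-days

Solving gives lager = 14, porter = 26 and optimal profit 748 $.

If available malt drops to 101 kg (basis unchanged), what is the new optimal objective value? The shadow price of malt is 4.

728

Δb = -5, so new z* = 748 + (4)·(-5) = 748 − 20 = 728.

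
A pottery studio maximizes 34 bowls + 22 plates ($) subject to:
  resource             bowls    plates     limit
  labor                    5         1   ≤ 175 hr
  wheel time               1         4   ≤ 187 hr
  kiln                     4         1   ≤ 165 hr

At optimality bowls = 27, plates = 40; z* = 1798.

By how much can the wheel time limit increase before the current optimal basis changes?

323

Binding constraints: labor, wheel time. The basis is B = [[5,1],[1,4]] with det 19.
Per unit increase in wheel time, x* moves by d = (-0.0526, 0.2632).
The basis stays optimal until kiln becomes binding; allowable increase = 323 hr.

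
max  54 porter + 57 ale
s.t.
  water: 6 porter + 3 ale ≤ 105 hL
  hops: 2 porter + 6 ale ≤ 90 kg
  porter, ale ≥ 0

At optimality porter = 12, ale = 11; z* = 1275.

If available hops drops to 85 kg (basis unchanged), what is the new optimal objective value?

1245

Both water and hops are binding at x*.
The binding rows give the dual system: 6·y_water + 2·y_hops = 54 and 3·y_water + 6·y_hops = 57.
→ y_water = 7 and y_hops = 6.
Δz = y_hops·Δb = 6 × (-5) = -30, so new z* = 1275 − 30 = 1245.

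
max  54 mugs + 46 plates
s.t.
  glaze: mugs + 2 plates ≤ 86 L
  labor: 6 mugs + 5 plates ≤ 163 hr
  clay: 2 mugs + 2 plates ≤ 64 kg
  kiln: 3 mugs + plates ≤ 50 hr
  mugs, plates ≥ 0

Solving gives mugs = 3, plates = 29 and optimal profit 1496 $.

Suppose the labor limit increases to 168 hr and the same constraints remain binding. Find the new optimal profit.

1536

Check each constraint at x*: glaze 61/86 (slack 25); labor 163/163 (tight); clay 64/64 (tight); kiln 38/50 (slack 12).
Since glaze, kiln are not tight, their duals are 0.
Dual feasibility on the basic columns requires 6·y_labor + 2·y_clay = 54, 5·y_labor + 2·y_clay = 46.
→ y_labor = 8 and y_clay = 3.
Δz = y_labor·Δb = 8 × (5) = 40, so new z* = 1496 + 40 = 1536.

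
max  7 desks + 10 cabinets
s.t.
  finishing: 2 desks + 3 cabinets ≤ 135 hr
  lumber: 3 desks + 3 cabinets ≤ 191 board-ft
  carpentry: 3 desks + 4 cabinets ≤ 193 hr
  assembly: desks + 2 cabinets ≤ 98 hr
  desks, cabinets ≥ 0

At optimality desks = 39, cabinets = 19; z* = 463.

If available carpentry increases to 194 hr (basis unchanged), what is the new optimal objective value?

Binding: finishing and carpentry. Non-binding: lumber (17 unused), assembly (21 unused).
Slack constraints have shadow price 0 (complementary slackness).
Dual feasibility on the basic columns requires 2·y_finishing + 3·y_carpentry = 7, 3·y_finishing + 4·y_carpentry = 10.
→ y_finishing = 2 and y_carpentry = 1.
Δz = y_carpentry·Δb = 1 × (1) = 1, so new z* = 463 + 1 = 464.

464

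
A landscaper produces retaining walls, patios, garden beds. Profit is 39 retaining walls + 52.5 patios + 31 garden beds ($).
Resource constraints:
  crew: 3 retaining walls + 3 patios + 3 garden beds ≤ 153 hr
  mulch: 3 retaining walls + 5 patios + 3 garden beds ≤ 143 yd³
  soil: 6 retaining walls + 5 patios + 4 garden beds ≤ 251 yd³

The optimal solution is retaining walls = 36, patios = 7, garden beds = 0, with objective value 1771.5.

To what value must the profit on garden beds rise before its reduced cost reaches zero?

34

Binding: mulch and soil. Non-binding: crew (24 unused).
Slack constraints have shadow price 0 (complementary slackness).
Dual feasibility on the basic columns requires 3·y_mulch + 6·y_soil = 39, 5·y_mulch + 5·y_soil = 52.5.
This yields shadow prices y_mulch = 8, y_soil = 2.5.
garden beds enters the basis when its profit ≥ yᵀa₃ = 8·3 + 2.5·4 = 34.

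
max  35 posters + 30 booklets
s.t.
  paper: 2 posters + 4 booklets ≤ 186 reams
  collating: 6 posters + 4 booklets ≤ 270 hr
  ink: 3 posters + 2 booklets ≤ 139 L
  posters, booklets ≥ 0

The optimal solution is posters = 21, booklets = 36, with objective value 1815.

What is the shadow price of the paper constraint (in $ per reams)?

2.5

At the optimum: paper uses 186 of 186 (binding); collating uses 270 of 270 (binding); ink uses 135 of 139 (slack = 4).
Since ink is not tight, its dual is 0.
From A_Bᵀ y = c: 2·y_paper + 6·y_collating = 35; 4·y_paper + 4·y_collating = 30.
This yields shadow prices y_paper = 2.5, y_collating = 5.
Shadow price of paper = 2.5.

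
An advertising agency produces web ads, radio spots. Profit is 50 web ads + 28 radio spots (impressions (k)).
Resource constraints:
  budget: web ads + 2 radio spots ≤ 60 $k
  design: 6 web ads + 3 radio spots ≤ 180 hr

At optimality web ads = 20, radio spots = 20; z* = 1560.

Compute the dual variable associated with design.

At the optimum: budget uses 60 of 60 (binding); design uses 180 of 180 (binding).
The binding rows give the dual system: 1·y_budget + 6·y_design = 50 and 2·y_budget + 3·y_design = 28.
→ y_budget = 2 and y_design = 8.
Shadow price of design = 8.

8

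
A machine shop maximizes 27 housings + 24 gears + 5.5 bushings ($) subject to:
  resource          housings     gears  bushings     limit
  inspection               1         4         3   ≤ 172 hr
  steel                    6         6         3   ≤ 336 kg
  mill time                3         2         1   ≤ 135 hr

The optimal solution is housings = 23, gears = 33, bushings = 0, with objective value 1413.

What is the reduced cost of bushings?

-6.5

Binding: steel and mill time. Non-binding: inspection (17 unused).
By complementary slackness, y = 0 for the non-binding constraint.
Dual feasibility on the basic columns requires 6·y_steel + 3·y_mill time = 27, 6·y_steel + 2·y_mill time = 24.
Solving: y_steel = 3, y_mill time = 3.
Reduced cost of bushings: c₃ − yᵀa₃ = 5.5 − (3·3 + 3·1) = 5.5 − 12 = -6.5.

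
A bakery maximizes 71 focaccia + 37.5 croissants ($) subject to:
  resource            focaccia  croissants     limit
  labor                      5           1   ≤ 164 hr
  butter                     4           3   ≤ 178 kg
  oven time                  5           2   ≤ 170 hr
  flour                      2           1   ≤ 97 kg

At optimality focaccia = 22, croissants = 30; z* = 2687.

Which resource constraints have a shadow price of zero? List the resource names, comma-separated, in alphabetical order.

flour, labor

labor: 140/164 (slack 24)
butter: 178/178 (binding)
oven time: 170/170 (binding)
flour: 74/97 (slack 23)
By complementary slackness, a constraint with positive slack has shadow price 0 → flour, labor.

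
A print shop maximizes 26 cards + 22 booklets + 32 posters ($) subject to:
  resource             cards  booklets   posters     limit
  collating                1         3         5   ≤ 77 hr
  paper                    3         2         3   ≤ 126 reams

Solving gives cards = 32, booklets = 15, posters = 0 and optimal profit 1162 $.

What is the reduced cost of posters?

-2

At the optimum: collating uses 77 of 77 (binding); paper uses 126 of 126 (binding).
The binding rows give the dual system: 1·y_collating + 3·y_paper = 26 and 3·y_collating + 2·y_paper = 22.
→ y_collating = 2 and y_paper = 8.
Reduced cost of posters: c₃ − yᵀa₃ = 32 − (2·5 + 8·3) = 32 − 34 = -2.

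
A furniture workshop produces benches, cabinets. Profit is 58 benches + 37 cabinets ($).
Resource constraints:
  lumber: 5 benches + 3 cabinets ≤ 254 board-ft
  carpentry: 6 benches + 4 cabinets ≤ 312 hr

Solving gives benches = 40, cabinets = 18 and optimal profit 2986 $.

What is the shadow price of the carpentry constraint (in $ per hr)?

At the optimum: lumber uses 254 of 254 (binding); carpentry uses 312 of 312 (binding).
The binding rows give the dual system: 5·y_lumber + 6·y_carpentry = 58 and 3·y_lumber + 4·y_carpentry = 37.
This yields shadow prices y_lumber = 5, y_carpentry = 5.5.
Shadow price of carpentry = 5.5.

5.5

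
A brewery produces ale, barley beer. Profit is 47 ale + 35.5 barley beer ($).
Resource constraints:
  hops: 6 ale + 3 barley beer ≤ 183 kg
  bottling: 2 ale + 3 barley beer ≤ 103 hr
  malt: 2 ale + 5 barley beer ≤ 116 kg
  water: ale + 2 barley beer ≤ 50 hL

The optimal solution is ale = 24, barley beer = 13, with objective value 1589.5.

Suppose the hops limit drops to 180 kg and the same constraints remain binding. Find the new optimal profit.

1570

Binding: hops and water. Non-binding: bottling (16 unused), malt (3 unused).
By complementary slackness, y = 0 for the non-binding constraints.
The binding rows give the dual system: 6·y_hops + 1·y_water = 47 and 3·y_hops + 2·y_water = 35.5.
Solving: y_hops = 6.5, y_water = 8.
Δz = y_hops·Δb = 6.5 × (-3) = -19.5, so new z* = 1589.5 − 19.5 = 1570.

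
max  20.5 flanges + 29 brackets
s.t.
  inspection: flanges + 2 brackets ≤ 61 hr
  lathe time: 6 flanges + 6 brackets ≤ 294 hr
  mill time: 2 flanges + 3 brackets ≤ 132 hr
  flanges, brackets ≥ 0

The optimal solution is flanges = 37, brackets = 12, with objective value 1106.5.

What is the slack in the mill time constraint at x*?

mill time used = 2·37 + 3·12 = 110; slack = 132 − 110 = 22.

22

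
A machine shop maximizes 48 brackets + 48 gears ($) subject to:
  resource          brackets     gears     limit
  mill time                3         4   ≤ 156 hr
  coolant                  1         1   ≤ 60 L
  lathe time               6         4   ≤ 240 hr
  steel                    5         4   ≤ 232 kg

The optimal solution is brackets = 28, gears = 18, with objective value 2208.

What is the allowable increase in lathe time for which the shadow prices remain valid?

Binding constraints: mill time, lathe time. The basis is B = [[3,4],[6,4]] with det -12.
Per unit increase in lathe time, x* moves by d = (0.3333, -0.25).
The basis stays optimal until steel becomes binding; allowable increase = 30 hr.

30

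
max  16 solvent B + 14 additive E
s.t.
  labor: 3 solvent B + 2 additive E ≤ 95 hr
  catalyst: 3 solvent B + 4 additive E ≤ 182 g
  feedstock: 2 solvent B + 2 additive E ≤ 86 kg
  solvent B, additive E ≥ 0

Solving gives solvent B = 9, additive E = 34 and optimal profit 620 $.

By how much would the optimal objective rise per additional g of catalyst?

Check each constraint at x*: labor 95/95 (tight); catalyst 163/182 (slack 19); feedstock 86/86 (tight).
By complementary slackness, y = 0 for the non-binding constraint.
From A_Bᵀ y = c: 3·y_labor + 2·y_feedstock = 16; 2·y_labor + 2·y_feedstock = 14.
This yields shadow prices y_labor = 2, y_feedstock = 5.
Shadow price of catalyst = 0.

0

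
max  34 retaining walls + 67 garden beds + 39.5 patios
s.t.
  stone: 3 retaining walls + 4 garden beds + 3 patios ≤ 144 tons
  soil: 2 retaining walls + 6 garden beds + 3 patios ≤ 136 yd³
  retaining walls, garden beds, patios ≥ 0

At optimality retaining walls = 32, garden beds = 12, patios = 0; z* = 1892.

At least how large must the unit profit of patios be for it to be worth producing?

Both stone and soil are binding at x*.
From A_Bᵀ y = c: 3·y_stone + 2·y_soil = 34; 4·y_stone + 6·y_soil = 67.
Solving: y_stone = 7, y_soil = 6.5.
patios enters the basis when its profit ≥ yᵀa₃ = 7·3 + 6.5·3 = 40.5.

40.5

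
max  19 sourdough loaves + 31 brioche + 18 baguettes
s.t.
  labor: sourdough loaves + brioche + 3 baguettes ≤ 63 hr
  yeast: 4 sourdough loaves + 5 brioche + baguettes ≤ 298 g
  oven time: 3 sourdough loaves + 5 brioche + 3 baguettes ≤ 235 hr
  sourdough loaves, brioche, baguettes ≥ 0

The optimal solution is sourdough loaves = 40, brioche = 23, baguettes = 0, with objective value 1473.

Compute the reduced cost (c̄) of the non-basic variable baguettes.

Check each constraint at x*: labor 63/63 (tight); yeast 275/298 (slack 23); oven time 235/235 (tight).
Slack constraints have shadow price 0 (complementary slackness).
The binding rows give the dual system: 1·y_labor + 3·y_oven time = 19 and 1·y_labor + 5·y_oven time = 31.
This yields shadow prices y_labor = 1, y_oven time = 6.
Reduced cost of baguettes: c₃ − yᵀa₃ = 18 − (1·3 + 6·3) = 18 − 21 = -3.

-3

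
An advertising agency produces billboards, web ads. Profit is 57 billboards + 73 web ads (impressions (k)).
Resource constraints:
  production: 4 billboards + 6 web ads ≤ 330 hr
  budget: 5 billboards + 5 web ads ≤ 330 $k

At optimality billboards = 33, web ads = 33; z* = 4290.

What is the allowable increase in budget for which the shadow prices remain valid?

Binding constraints: production, budget. The basis is B = [[4,6],[5,5]] with det -10.
Per unit increase in budget, x* moves by d = (0.6, -0.4).
The basis stays optimal until web ads reaches 0; allowable increase = 82.5 $k.

82.5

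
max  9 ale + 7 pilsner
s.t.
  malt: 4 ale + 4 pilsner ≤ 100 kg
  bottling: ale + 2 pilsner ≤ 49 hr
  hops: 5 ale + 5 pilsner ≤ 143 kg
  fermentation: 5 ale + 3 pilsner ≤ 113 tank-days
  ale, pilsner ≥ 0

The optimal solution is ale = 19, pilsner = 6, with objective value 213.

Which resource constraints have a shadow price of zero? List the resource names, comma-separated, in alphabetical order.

malt: 100/100 (binding)
bottling: 31/49 (slack 18)
hops: 125/143 (slack 18)
fermentation: 113/113 (binding)
By complementary slackness, a constraint with positive slack has shadow price 0 → bottling, hops.

bottling, hops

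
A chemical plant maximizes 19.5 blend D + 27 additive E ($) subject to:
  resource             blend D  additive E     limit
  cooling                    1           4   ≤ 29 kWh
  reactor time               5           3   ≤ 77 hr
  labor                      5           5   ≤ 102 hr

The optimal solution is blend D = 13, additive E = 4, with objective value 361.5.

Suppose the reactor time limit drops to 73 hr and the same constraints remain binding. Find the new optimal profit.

349.5

At the optimum: cooling uses 29 of 29 (binding); reactor time uses 77 of 77 (binding); labor uses 85 of 102 (slack = 17).
By complementary slackness, y = 0 for the non-binding constraint.
Dual feasibility on the basic columns requires 1·y_cooling + 5·y_reactor time = 19.5, 4·y_cooling + 3·y_reactor time = 27.
This yields shadow prices y_cooling = 4.5, y_reactor time = 3.
Δz = y_reactor time·Δb = 3 × (-4) = -12, so new z* = 361.5 − 12 = 349.5.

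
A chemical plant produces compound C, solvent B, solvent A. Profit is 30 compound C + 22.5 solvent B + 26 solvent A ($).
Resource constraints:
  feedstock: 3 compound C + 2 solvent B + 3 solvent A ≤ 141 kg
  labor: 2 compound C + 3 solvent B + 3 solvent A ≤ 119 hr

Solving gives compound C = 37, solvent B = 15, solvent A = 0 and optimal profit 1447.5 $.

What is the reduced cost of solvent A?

-5.5

Both feedstock and labor are binding at x*.
From A_Bᵀ y = c: 3·y_feedstock + 2·y_labor = 30; 2·y_feedstock + 3·y_labor = 22.5.
Solving: y_feedstock = 9, y_labor = 1.5.
Reduced cost of solvent A: c₃ − yᵀa₃ = 26 − (9·3 + 1.5·3) = 26 − 31.5 = -5.5.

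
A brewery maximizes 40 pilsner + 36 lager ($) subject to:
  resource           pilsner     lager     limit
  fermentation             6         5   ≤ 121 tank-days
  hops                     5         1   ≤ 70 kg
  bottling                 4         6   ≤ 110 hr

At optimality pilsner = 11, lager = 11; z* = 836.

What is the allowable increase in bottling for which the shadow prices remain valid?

Binding constraints: fermentation, bottling. The basis is B = [[6,5],[4,6]] with det 16.
Per unit increase in bottling, x* moves by d = (-0.3125, 0.375).
The basis stays optimal until pilsner reaches 0; allowable increase = 35.2 hr.

35.2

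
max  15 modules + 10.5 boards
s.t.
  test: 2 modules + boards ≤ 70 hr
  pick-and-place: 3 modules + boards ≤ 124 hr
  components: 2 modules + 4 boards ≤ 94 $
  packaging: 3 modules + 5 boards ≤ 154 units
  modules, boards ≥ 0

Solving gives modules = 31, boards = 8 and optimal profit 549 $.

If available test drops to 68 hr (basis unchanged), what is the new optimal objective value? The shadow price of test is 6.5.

536

Δb = -2, so new z* = 549 + (6.5)·(-2) = 549 − 13 = 536.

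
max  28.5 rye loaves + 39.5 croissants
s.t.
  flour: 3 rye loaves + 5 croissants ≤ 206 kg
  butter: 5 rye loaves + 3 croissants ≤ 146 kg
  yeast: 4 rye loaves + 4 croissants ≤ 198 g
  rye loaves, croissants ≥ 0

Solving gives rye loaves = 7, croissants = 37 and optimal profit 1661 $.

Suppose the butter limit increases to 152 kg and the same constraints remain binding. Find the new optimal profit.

At the optimum: flour uses 206 of 206 (binding); butter uses 146 of 146 (binding); yeast uses 176 of 198 (slack = 22).
Slack constraints have shadow price 0 (complementary slackness).
The binding rows give the dual system: 3·y_flour + 5·y_butter = 28.5 and 5·y_flour + 3·y_butter = 39.5.
→ y_flour = 7 and y_butter = 1.5.
Δz = y_butter·Δb = 1.5 × (6) = 9, so new z* = 1661 + 9 = 1670.

1670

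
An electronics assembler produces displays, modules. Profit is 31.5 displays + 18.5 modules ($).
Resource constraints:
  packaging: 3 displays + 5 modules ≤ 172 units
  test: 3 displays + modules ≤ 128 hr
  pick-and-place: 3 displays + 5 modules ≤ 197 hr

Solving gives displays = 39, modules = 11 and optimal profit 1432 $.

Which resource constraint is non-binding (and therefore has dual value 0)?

packaging: 172/172 (binding)
test: 128/128 (binding)
pick-and-place: 172/197 (slack 25)
By complementary slackness, a constraint with positive slack has shadow price 0 → pick-and-place.

pick-and-place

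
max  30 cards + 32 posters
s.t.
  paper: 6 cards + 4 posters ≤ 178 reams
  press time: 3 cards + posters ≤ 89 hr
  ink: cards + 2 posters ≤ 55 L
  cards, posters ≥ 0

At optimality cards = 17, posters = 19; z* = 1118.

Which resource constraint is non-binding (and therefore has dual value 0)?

press time

paper: 178/178 (binding)
press time: 70/89 (slack 19)
ink: 55/55 (binding)
By complementary slackness, a constraint with positive slack has shadow price 0 → press time.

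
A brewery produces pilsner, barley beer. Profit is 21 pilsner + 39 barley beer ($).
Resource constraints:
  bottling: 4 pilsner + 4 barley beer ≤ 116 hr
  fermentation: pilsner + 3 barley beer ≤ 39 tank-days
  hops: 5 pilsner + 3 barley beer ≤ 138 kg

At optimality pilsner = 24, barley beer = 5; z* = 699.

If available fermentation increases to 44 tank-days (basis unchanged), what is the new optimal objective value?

Check each constraint at x*: bottling 116/116 (tight); fermentation 39/39 (tight); hops 135/138 (slack 3).
Slack constraints have shadow price 0 (complementary slackness).
From A_Bᵀ y = c: 4·y_bottling + 1·y_fermentation = 21; 4·y_bottling + 3·y_fermentation = 39.
Solving: y_bottling = 3, y_fermentation = 9.
Δz = y_fermentation·Δb = 9 × (5) = 45, so new z* = 699 + 45 = 744.

744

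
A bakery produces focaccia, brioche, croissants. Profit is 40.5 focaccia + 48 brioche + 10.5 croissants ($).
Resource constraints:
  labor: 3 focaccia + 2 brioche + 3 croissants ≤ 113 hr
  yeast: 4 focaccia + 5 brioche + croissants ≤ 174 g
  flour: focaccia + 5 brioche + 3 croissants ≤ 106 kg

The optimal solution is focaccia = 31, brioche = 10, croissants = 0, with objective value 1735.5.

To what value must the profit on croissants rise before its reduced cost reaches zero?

Binding: labor and yeast. Non-binding: flour (25 unused).
Since flour is not tight, its dual is 0.
From A_Bᵀ y = c: 3·y_labor + 4·y_yeast = 40.5; 2·y_labor + 5·y_yeast = 48.
Solving: y_labor = 1.5, y_yeast = 9.
croissants enters the basis when its profit ≥ yᵀa₃ = 1.5·3 + 9·1 = 13.5.

13.5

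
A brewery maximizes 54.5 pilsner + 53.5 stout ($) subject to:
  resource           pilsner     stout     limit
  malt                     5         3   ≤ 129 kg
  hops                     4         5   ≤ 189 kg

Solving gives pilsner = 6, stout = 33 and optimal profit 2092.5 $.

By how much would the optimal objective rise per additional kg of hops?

Both malt and hops are binding at x*.
Dual feasibility on the basic columns requires 5·y_malt + 4·y_hops = 54.5, 3·y_malt + 5·y_hops = 53.5.
→ y_malt = 4.5 and y_hops = 8.
Shadow price of hops = 8.

8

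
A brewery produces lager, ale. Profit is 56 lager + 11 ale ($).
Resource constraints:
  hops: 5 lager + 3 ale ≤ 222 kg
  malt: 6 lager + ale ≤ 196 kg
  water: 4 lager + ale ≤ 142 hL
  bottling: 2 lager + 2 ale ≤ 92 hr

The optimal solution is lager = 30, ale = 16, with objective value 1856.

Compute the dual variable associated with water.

0

Check each constraint at x*: hops 198/222 (slack 24); malt 196/196 (tight); water 136/142 (slack 6); bottling 92/92 (tight).
By complementary slackness, y = 0 for the non-binding constraints.
From A_Bᵀ y = c: 6·y_malt + 2·y_bottling = 56; 1·y_malt + 2·y_bottling = 11.
This yields shadow prices y_malt = 9, y_bottling = 1.
Shadow price of water = 0.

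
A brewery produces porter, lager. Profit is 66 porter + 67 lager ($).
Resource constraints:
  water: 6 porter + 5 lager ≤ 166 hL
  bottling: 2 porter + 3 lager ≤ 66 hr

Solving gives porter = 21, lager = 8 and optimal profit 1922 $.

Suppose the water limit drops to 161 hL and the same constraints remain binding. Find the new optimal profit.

1882

Check each constraint at x*: water 166/166 (tight); bottling 66/66 (tight).
The binding rows give the dual system: 6·y_water + 2·y_bottling = 66 and 5·y_water + 3·y_bottling = 67.
This yields shadow prices y_water = 8, y_bottling = 9.
Δz = y_water·Δb = 8 × (-5) = -40, so new z* = 1922 − 40 = 1882.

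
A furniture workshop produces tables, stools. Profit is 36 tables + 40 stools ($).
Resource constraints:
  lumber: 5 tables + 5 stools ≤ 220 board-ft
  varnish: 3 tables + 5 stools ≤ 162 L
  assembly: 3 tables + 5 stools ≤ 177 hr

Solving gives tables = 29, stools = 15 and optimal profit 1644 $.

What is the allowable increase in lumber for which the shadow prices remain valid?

50

Binding constraints: lumber, varnish. The basis is B = [[5,5],[3,5]] with det 10.
Per unit increase in lumber, x* moves by d = (0.5, -0.3).
The basis stays optimal until stools reaches 0; allowable increase = 50 board-ft.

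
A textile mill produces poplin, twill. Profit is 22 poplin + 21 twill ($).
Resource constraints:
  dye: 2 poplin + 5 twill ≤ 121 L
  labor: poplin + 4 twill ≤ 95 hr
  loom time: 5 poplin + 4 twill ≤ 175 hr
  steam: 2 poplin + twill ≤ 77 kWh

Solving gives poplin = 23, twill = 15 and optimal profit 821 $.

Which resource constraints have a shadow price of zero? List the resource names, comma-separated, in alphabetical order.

labor, steam

dye: 121/121 (binding)
labor: 83/95 (slack 12)
loom time: 175/175 (binding)
steam: 61/77 (slack 16)
By complementary slackness, a constraint with positive slack has shadow price 0 → labor, steam.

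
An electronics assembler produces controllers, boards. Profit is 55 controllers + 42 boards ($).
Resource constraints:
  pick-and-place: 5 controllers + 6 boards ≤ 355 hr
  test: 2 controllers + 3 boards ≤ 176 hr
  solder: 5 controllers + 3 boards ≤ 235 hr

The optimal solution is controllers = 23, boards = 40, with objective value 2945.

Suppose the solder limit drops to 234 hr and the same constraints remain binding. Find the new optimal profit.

2937

At the optimum: pick-and-place uses 355 of 355 (binding); test uses 166 of 176 (slack = 10); solder uses 235 of 235 (binding).
Slack constraints have shadow price 0 (complementary slackness).
From A_Bᵀ y = c: 5·y_pick-and-place + 5·y_solder = 55; 6·y_pick-and-place + 3·y_solder = 42.
→ y_pick-and-place = 3 and y_solder = 8.
Δz = y_solder·Δb = 8 × (-1) = -8, so new z* = 2945 − 8 = 2937.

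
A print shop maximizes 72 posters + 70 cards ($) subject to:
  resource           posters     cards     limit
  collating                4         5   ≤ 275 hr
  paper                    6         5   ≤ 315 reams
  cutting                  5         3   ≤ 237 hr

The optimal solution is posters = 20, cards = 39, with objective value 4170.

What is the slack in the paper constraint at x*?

0

paper used = 6·20 + 5·39 = 315; slack = 315 − 315 = 0.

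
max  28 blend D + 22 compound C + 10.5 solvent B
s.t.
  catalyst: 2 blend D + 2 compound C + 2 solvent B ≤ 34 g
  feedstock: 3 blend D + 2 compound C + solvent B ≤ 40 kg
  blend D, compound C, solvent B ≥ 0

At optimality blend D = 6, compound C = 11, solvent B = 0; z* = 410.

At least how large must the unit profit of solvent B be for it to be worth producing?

16

Both catalyst and feedstock are binding at x*.
Dual feasibility on the basic columns requires 2·y_catalyst + 3·y_feedstock = 28, 2·y_catalyst + 2·y_feedstock = 22.
This yields shadow prices y_catalyst = 5, y_feedstock = 6.
solvent B enters the basis when its profit ≥ yᵀa₃ = 5·2 + 6·1 = 16.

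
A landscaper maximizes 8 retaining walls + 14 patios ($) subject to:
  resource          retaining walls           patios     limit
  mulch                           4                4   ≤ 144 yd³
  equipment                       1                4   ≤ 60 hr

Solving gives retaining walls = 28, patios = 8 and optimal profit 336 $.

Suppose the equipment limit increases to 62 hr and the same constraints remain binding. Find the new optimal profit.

At the optimum: mulch uses 144 of 144 (binding); equipment uses 60 of 60 (binding).
Dual feasibility on the basic columns requires 4·y_mulch + 1·y_equipment = 8, 4·y_mulch + 4·y_equipment = 14.
→ y_mulch = 1.5 and y_equipment = 2.
Δz = y_equipment·Δb = 2 × (2) = 4, so new z* = 336 + 4 = 340.

340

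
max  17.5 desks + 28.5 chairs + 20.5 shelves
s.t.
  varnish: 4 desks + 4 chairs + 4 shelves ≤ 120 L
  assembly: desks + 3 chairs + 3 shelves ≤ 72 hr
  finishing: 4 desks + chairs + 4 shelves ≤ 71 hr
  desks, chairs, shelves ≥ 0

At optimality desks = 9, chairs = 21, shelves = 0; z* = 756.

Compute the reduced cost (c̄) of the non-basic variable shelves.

-8

At the optimum: varnish uses 120 of 120 (binding); assembly uses 72 of 72 (binding); finishing uses 57 of 71 (slack = 14).
By complementary slackness, y = 0 for the non-binding constraint.
From A_Bᵀ y = c: 4·y_varnish + 1·y_assembly = 17.5; 4·y_varnish + 3·y_assembly = 28.5.
Solving: y_varnish = 3, y_assembly = 5.5.
Reduced cost of shelves: c₃ − yᵀa₃ = 20.5 − (3·4 + 5.5·3) = 20.5 − 28.5 = -8.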